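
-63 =-63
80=80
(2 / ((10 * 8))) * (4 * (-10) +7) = -33 / 40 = -0.82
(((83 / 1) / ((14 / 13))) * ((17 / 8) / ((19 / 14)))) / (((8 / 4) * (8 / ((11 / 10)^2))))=2219503 / 243200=9.13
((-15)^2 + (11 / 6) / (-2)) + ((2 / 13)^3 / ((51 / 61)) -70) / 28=695177425 / 3137316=221.58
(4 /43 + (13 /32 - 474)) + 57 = -573105 /1376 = -416.50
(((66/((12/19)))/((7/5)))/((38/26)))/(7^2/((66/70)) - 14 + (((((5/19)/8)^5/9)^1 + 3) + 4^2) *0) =23595/17542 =1.35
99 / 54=1.83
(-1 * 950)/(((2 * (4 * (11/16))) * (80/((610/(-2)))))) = 28975/44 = 658.52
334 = 334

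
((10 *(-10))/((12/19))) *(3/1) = -475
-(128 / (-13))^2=-16384 / 169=-96.95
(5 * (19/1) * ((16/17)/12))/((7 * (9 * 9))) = 380/28917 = 0.01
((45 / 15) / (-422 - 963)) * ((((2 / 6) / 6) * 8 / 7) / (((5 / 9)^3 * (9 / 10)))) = -216 / 242375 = -0.00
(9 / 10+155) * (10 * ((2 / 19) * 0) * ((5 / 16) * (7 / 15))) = 0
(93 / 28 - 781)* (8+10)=-195975 / 14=-13998.21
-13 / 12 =-1.08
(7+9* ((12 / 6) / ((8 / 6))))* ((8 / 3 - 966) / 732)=-59245 / 2196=-26.98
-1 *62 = -62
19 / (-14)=-19 / 14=-1.36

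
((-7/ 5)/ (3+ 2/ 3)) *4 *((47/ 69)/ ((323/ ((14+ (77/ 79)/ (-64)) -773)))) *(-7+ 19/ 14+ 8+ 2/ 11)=16396937/ 2641760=6.21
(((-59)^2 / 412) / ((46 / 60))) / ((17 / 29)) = 18.80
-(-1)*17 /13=17 /13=1.31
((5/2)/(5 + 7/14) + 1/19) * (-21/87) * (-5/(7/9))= 4770/6061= 0.79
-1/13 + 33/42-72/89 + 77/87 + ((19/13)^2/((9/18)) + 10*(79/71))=21050533879/1300715598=16.18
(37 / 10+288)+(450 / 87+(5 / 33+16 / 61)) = 173546779 / 583770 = 297.29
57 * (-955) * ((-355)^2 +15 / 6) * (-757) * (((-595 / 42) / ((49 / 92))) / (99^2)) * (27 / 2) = -6768538923031625 / 35574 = -190266456485.96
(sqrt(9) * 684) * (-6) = -12312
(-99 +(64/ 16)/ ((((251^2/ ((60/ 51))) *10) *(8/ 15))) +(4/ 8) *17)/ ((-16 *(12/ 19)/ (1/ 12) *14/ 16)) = 3683226893/ 4318340544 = 0.85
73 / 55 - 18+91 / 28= -2953 / 220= -13.42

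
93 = 93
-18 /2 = -9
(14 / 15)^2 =196 / 225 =0.87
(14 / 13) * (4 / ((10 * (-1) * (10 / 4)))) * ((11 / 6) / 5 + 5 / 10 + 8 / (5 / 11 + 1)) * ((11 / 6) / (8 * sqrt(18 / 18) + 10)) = -14707 / 131625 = -0.11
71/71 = 1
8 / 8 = 1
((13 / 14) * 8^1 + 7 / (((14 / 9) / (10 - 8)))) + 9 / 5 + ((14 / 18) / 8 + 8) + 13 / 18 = 68161 / 2520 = 27.05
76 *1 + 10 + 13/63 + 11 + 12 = 6880/63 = 109.21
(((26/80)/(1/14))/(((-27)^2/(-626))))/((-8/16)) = 28483/3645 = 7.81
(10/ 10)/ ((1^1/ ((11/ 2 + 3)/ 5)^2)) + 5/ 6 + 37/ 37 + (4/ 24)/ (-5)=469/ 100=4.69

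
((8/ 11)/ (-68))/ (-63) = 2/ 11781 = 0.00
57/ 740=0.08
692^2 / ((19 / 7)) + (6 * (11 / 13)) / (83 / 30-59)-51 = 73492475929 / 416689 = 176372.49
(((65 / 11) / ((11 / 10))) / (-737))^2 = 422500 / 7952537329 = 0.00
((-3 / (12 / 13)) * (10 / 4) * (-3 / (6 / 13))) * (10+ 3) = 10985 / 16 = 686.56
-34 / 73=-0.47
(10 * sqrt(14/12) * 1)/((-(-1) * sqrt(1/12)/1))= 10 * sqrt(14)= 37.42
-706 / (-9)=78.44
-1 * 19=-19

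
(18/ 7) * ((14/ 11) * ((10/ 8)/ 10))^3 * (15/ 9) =735/ 42592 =0.02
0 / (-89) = 0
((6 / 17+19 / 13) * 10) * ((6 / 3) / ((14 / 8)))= 32080 / 1547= 20.74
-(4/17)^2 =-16/289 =-0.06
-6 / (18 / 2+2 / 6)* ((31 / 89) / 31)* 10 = -45 / 623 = -0.07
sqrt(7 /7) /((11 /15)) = 15 /11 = 1.36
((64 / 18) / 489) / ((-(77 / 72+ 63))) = -256 / 2255757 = -0.00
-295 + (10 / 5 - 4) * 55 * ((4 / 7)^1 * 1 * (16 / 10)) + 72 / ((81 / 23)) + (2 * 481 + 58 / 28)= 10601 / 18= 588.94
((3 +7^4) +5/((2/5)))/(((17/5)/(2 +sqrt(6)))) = 24165/17 +24165*sqrt(6)/34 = 3162.41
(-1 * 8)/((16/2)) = -1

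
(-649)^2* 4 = 1684804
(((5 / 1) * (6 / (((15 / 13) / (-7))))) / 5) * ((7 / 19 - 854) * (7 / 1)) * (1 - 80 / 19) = -1260443366 / 1805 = -698306.57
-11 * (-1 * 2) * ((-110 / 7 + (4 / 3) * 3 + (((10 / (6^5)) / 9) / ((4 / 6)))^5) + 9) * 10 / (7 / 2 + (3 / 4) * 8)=-7219445190880198717711435 / 114854809854912252346368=-62.86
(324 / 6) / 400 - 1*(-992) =992.14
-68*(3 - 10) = 476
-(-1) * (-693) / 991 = -693 / 991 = -0.70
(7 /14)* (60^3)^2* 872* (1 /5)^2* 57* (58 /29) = 92759592960000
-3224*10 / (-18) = 16120 / 9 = 1791.11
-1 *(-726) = 726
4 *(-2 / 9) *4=-32 / 9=-3.56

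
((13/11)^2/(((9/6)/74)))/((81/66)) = 50024/891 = 56.14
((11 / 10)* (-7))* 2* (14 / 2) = -539 / 5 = -107.80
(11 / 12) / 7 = 11 / 84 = 0.13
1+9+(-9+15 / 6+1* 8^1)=23 / 2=11.50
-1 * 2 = -2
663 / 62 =10.69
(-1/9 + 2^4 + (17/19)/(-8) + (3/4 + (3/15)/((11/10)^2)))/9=2763049/1489752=1.85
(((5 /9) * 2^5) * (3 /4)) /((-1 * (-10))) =4 /3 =1.33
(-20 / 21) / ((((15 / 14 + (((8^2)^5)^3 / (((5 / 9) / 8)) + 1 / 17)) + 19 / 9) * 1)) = -0.00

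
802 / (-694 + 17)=-802 / 677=-1.18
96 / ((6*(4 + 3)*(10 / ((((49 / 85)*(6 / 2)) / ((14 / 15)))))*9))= 4 / 85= 0.05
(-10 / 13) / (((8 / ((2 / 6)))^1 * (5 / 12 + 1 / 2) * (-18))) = 5 / 2574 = 0.00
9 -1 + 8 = 16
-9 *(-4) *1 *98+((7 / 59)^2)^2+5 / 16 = 684061418949 / 193877776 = 3528.31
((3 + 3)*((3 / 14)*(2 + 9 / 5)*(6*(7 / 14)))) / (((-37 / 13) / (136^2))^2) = 29659218481152 / 47915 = 618996524.70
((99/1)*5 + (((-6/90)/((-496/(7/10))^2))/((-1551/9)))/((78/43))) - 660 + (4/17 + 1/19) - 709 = -1399875339362391439/1602215856384000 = -873.71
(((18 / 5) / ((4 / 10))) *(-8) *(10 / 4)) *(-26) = 4680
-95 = -95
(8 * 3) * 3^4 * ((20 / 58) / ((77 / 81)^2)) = 127545840 / 171941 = 741.80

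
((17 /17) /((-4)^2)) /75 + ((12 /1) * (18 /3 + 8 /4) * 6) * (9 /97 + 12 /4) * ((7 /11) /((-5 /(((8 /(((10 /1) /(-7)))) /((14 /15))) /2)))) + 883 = 2001506267 /1280400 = 1563.19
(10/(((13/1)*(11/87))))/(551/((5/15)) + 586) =0.00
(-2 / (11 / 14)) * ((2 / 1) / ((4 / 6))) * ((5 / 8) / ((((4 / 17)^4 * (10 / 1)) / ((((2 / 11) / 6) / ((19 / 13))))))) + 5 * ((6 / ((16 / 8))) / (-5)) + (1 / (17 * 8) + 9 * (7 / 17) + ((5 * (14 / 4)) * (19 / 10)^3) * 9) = 1078342872429 / 1000524800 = 1077.78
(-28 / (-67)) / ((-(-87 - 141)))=7 / 3819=0.00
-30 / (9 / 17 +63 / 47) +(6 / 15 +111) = 118718 / 1245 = 95.36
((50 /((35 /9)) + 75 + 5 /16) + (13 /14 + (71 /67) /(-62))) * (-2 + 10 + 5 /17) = 2921859387 /3954608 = 738.85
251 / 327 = 0.77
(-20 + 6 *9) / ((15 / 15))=34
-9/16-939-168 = -17721/16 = -1107.56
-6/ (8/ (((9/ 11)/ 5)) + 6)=-27/ 247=-0.11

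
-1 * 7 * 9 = -63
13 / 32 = 0.41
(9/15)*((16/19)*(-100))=-960/19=-50.53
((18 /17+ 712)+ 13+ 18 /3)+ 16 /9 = 112277 /153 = 733.84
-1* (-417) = 417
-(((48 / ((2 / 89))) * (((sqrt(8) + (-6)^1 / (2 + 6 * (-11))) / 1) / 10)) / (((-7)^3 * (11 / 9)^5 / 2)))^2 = -2038517429308852689 / 1220604826753219600-5965664955909336 * sqrt(2) / 76287801672076225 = -1.78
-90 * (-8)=720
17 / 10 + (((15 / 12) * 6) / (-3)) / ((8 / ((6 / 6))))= 111 / 80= 1.39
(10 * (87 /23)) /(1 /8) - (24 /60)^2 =173908 /575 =302.45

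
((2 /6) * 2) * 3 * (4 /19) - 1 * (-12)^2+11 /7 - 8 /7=-19039 /133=-143.15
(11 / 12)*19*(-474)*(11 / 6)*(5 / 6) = -908105 / 72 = -12612.57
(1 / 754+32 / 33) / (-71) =-24161 / 1766622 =-0.01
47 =47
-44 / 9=-4.89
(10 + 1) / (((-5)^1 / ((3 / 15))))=-11 / 25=-0.44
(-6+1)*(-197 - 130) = 1635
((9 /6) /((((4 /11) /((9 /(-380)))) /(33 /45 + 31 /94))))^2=22022856801 /2041469440000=0.01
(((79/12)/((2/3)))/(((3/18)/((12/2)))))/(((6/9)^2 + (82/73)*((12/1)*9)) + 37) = 2.24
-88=-88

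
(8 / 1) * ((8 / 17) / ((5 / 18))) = 1152 / 85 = 13.55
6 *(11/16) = 33/8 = 4.12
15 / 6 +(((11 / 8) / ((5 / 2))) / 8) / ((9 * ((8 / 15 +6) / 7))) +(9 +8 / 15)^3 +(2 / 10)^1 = 1314139511 / 1512000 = 869.14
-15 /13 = -1.15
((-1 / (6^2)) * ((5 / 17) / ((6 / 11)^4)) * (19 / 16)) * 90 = -9.86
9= 9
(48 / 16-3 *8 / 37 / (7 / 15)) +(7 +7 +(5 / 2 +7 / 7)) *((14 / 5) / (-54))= 9827 / 13986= 0.70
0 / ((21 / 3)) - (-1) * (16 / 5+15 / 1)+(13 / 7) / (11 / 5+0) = 7332 / 385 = 19.04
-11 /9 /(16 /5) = -55 /144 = -0.38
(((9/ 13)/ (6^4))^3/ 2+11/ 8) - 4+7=57401809921/ 13120413696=4.38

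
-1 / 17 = -0.06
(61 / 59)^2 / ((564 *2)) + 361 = 1417494769 / 3926568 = 361.00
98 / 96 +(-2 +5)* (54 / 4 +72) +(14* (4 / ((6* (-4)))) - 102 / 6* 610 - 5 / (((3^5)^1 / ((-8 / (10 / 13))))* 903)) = -10114.81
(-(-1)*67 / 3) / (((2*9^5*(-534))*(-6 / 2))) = 67 / 567578988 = 0.00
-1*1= -1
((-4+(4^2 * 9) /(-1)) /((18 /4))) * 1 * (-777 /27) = 76664 /81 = 946.47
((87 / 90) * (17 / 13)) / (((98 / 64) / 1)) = 7888 / 9555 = 0.83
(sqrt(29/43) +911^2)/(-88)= -829921/88 - sqrt(1247)/3784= -9430.93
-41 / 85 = -0.48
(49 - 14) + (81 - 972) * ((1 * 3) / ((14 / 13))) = -34259 / 14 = -2447.07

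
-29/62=-0.47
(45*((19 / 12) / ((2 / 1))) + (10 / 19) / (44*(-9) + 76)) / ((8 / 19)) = 21659 / 256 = 84.61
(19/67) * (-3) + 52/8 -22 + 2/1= -1923/134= -14.35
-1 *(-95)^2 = -9025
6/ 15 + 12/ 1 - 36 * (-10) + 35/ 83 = 154721/ 415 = 372.82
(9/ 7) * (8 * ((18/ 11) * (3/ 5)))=3888/ 385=10.10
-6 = -6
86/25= 3.44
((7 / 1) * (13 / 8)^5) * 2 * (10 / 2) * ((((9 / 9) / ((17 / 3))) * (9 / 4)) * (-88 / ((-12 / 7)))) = 9005711715 / 557056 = 16166.62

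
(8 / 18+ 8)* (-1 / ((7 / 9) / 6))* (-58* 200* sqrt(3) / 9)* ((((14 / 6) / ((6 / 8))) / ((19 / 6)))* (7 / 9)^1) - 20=-20+ 5196800* sqrt(3) / 81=111104.96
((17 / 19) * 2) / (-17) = -0.11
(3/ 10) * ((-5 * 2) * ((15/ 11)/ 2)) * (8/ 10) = -18/ 11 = -1.64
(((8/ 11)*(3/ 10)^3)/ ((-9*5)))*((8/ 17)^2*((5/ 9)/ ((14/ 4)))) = -0.00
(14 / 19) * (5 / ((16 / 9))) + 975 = 148515 / 152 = 977.07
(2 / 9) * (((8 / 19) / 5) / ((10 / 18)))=16 / 475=0.03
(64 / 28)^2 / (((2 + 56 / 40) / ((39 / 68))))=12480 / 14161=0.88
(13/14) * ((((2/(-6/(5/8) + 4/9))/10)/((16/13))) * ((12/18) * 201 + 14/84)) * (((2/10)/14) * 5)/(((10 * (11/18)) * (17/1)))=-104949/69031424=-0.00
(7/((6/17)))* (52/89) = 3094/267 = 11.59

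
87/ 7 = 12.43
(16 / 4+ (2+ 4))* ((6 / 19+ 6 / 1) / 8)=150 / 19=7.89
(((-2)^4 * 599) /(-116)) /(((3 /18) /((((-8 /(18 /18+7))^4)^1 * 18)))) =-258768 /29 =-8923.03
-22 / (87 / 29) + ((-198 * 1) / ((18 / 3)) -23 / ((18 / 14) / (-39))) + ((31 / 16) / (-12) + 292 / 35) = 1490753 / 2240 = 665.51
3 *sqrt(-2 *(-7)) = 3 *sqrt(14) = 11.22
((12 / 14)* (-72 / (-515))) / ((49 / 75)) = 6480 / 35329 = 0.18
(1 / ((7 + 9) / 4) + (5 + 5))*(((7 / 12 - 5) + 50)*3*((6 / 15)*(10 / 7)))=22427 / 28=800.96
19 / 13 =1.46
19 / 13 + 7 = 110 / 13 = 8.46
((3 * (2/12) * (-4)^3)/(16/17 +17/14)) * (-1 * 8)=60928/513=118.77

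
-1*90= -90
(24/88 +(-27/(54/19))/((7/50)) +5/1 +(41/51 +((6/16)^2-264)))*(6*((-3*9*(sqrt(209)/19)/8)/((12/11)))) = 736581753*sqrt(209)/2315264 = 4599.32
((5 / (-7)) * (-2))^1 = 10 / 7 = 1.43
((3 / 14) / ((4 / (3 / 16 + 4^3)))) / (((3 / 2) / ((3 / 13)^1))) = 237 / 448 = 0.53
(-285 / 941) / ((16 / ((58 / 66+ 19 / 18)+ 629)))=-11867875 / 993696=-11.94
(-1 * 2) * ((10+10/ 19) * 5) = -105.26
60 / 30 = 2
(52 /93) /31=52 /2883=0.02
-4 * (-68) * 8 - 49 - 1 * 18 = 2109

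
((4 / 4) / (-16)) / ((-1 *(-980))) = -1 / 15680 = -0.00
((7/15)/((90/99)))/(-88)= -7/1200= -0.01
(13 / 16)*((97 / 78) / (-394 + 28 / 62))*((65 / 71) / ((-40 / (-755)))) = -5902741 / 133048320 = -0.04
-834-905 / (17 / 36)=-2750.47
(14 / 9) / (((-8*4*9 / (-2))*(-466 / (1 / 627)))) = -0.00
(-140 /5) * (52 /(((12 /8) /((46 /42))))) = -1063.11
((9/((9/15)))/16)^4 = 0.77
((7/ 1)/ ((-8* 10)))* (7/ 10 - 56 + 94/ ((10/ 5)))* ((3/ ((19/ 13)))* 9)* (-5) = -203931/ 3040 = -67.08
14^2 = 196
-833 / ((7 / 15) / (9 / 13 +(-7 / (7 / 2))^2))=-108885 / 13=-8375.77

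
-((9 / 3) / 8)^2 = -9 / 64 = -0.14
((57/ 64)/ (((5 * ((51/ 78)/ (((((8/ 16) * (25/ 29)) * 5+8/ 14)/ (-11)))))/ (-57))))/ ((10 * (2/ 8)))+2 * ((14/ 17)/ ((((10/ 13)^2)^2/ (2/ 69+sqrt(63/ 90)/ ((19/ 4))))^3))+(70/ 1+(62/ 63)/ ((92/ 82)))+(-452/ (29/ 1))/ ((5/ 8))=3917829292281527441 * sqrt(70)/ 144569500781250000000+33470848877532340155540437/ 703415841217031250000000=47.81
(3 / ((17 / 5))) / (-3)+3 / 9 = 2 / 51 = 0.04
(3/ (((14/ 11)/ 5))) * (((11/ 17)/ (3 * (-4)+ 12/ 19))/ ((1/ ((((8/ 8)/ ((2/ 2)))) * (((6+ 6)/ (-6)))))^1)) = 11495/ 8568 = 1.34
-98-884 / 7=-1570 / 7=-224.29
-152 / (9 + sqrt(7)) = -684 / 37 + 76 *sqrt(7) / 37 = -13.05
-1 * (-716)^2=-512656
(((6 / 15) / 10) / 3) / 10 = 0.00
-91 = -91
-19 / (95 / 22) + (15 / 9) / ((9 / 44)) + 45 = 6581 / 135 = 48.75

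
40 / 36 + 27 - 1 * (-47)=676 / 9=75.11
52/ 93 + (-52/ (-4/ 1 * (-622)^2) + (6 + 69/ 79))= 21126670099/ 2842436748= 7.43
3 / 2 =1.50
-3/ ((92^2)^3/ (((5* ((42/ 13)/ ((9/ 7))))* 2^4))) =-245/ 246331719296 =-0.00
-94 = -94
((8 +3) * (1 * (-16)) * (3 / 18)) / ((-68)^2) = -11 / 1734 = -0.01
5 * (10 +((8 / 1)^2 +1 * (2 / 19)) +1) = 7135 / 19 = 375.53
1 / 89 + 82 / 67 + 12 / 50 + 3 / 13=1.71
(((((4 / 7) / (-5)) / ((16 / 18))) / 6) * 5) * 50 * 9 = -675 / 14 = -48.21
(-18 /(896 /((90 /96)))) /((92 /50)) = -0.01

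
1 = 1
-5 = -5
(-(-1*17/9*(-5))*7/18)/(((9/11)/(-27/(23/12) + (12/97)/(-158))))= 2708484625/42828507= 63.24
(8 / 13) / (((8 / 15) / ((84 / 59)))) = 1260 / 767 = 1.64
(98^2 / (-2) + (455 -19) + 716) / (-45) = 730 / 9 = 81.11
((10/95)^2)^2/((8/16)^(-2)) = 4/130321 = 0.00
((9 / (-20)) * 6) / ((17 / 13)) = -351 / 170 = -2.06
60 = 60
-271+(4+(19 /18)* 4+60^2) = 30035 /9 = 3337.22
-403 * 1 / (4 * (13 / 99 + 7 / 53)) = -382.51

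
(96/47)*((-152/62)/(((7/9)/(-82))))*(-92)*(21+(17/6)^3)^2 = -25595108465872/275373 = -92947051.69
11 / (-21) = -11 / 21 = -0.52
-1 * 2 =-2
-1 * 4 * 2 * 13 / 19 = -104 / 19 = -5.47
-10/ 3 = -3.33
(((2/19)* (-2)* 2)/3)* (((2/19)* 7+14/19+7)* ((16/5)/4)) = -5152/5415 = -0.95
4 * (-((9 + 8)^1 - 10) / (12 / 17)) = -119 / 3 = -39.67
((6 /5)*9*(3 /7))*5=162 /7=23.14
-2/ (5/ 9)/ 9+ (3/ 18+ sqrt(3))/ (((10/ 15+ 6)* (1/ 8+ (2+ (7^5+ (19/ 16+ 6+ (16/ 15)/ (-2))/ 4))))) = -32276594/ 80691785+ 144* sqrt(3)/ 16138357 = -0.40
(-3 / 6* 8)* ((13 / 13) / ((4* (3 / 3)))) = -1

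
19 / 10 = 1.90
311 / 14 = 22.21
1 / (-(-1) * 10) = 1 / 10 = 0.10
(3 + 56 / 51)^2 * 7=305767 / 2601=117.56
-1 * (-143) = 143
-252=-252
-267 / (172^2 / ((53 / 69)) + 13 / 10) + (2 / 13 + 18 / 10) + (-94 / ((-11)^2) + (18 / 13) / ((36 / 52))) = 508962871413 / 160553349385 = 3.17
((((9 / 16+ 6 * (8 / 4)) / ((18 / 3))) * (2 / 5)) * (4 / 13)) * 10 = 67 / 26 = 2.58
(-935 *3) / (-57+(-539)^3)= 165 / 9211228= 0.00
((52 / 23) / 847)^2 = 2704 / 379509361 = 0.00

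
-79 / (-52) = 79 / 52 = 1.52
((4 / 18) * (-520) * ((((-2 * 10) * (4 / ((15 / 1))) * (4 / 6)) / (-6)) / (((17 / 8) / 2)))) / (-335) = 53248 / 276777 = 0.19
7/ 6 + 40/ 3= 14.50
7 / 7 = 1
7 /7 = 1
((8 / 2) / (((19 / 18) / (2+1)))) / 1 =216 / 19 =11.37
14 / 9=1.56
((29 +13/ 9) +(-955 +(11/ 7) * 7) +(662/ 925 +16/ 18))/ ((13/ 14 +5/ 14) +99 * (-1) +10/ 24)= 70858592/ 7560025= 9.37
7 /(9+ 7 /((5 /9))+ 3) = 35 /123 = 0.28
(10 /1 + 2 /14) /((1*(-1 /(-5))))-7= 306 /7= 43.71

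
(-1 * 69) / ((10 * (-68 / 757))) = 52233 / 680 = 76.81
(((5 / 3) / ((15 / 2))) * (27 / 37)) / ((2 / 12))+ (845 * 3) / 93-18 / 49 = 1566023 / 56203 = 27.86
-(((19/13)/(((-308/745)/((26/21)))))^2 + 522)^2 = -32033728344578307649/109385577067536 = -292851.48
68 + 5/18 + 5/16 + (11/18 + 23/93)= 310019/4464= 69.45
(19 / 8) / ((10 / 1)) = 19 / 80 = 0.24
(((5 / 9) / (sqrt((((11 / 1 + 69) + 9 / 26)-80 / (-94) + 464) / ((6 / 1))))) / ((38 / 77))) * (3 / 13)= 385 * sqrt(135689047) / 164559057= 0.03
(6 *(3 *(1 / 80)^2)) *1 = 9 / 3200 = 0.00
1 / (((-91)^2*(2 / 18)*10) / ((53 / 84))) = 159 / 2318680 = 0.00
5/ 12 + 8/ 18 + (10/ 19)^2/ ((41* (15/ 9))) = 460991/ 532836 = 0.87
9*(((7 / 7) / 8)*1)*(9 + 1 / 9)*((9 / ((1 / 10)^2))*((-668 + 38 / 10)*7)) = -42890715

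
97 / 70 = 1.39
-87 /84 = -29 /28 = -1.04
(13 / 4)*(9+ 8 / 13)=31.25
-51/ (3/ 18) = -306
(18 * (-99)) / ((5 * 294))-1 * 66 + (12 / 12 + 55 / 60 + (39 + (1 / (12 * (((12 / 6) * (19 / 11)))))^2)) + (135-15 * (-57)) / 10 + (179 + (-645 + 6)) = -19730480227 / 50944320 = -387.29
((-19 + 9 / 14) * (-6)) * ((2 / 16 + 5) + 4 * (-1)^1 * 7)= -141093 / 56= -2519.52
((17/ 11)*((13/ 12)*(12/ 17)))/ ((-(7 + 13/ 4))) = -52/ 451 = -0.12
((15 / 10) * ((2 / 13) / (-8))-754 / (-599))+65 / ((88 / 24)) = 12990529 / 685256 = 18.96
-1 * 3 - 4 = -7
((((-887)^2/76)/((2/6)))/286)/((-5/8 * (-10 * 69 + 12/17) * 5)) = 13375073/265315050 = 0.05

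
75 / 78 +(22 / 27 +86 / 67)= 143921 / 47034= 3.06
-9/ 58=-0.16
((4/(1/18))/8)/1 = 9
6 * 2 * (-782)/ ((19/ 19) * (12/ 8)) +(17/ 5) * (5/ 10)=-62543/ 10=-6254.30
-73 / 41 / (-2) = 73 / 82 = 0.89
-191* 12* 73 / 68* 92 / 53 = -3848268 / 901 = -4271.11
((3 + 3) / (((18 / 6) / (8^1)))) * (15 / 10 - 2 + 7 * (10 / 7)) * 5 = 760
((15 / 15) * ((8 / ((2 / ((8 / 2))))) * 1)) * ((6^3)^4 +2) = 34828517408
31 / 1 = 31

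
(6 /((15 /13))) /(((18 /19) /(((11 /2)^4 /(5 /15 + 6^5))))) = 3616327 /5598960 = 0.65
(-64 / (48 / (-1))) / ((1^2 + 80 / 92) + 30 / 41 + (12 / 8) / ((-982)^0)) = 7544 / 23205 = 0.33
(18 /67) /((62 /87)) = 783 /2077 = 0.38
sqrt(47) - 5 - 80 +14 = -71 +sqrt(47) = -64.14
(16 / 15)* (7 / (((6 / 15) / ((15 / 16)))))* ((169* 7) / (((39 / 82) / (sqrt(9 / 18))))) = 130585* sqrt(2) / 6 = 30779.18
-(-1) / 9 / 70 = 1 / 630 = 0.00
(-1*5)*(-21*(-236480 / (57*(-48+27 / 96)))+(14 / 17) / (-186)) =9128.95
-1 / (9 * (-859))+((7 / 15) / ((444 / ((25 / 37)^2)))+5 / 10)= 261383641 / 522131124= 0.50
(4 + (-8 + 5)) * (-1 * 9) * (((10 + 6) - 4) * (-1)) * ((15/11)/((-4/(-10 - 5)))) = 6075/11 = 552.27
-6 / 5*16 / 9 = -32 / 15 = -2.13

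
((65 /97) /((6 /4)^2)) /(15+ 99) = 130 /49761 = 0.00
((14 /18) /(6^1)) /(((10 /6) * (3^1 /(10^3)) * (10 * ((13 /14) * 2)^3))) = 24010 /59319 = 0.40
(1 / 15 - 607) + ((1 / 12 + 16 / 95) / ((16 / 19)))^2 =-606.84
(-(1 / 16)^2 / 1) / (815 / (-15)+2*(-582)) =3 / 935680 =0.00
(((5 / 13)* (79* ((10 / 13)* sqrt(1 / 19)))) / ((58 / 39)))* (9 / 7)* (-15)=-799875* sqrt(19) / 50141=-69.54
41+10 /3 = 133 /3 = 44.33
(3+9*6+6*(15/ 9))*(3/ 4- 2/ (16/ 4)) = 67/ 4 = 16.75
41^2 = 1681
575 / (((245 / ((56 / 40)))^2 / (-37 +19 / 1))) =-414 / 1225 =-0.34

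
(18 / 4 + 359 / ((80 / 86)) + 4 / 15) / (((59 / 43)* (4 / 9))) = 6047907 / 9440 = 640.67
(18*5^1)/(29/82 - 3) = -7380/217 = -34.01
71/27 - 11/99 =68/27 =2.52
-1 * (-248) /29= 248 /29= 8.55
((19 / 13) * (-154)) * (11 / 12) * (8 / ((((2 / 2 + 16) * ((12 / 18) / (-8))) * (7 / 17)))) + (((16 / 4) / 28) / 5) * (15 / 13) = 19807 / 7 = 2829.57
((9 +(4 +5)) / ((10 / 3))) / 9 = 3 / 5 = 0.60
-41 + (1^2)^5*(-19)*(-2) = -3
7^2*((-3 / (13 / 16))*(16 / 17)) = -37632 / 221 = -170.28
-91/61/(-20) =91/1220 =0.07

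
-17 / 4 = -4.25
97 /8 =12.12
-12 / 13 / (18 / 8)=-16 / 39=-0.41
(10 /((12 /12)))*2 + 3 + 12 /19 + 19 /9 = 4402 /171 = 25.74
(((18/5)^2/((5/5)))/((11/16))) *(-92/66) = -79488/3025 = -26.28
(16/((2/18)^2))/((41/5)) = 6480/41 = 158.05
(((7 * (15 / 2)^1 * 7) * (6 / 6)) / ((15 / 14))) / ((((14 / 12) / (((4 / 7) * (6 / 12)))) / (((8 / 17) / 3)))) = 224 / 17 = 13.18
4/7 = 0.57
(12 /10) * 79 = 474 /5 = 94.80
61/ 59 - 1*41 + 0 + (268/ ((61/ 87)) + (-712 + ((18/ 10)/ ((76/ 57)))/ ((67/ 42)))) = -889516307/ 2411330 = -368.89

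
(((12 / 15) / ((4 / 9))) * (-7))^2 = 3969 / 25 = 158.76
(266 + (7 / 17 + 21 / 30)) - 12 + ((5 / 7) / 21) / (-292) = 930785053 / 3648540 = 255.11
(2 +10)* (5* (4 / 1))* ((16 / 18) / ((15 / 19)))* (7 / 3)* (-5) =-85120 / 27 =-3152.59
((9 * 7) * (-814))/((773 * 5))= -51282/3865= -13.27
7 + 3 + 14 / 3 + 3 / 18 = 89 / 6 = 14.83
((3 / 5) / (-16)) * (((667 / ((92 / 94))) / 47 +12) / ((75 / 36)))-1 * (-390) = 389523 / 1000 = 389.52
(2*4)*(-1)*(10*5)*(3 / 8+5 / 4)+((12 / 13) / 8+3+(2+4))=-16663 / 26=-640.88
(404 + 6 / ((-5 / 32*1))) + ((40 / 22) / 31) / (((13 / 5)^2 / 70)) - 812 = -128452928 / 288145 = -445.79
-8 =-8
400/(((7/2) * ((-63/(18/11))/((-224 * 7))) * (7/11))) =51200/7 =7314.29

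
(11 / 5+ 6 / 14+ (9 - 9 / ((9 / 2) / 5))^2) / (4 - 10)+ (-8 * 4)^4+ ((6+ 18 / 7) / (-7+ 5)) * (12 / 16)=110100079 / 105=1048572.18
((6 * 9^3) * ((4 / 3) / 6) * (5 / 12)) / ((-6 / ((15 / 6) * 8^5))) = -5529600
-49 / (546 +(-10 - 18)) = -7 / 74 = -0.09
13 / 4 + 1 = 17 / 4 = 4.25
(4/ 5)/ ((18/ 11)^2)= 0.30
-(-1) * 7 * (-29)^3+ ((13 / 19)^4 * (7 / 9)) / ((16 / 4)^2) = -3203825860025 / 18766224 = -170722.99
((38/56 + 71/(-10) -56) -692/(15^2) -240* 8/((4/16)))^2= 59992723.53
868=868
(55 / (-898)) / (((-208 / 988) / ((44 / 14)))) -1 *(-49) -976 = -926.09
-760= -760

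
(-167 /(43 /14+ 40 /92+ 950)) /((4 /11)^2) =-3253327 /2456232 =-1.32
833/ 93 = 8.96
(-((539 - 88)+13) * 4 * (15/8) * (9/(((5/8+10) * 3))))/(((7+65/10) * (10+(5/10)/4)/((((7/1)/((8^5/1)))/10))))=-203/1321920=-0.00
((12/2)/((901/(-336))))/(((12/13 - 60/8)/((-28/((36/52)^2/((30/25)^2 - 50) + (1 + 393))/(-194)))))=16728414976/134227301664797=0.00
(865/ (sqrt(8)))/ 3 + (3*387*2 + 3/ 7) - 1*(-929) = 865*sqrt(2)/ 12 + 22760/ 7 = 3353.37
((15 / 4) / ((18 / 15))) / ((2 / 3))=75 / 16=4.69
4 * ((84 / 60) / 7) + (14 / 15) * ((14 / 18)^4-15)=-1265464 / 98415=-12.86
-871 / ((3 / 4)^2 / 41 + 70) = -43952 / 3533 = -12.44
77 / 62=1.24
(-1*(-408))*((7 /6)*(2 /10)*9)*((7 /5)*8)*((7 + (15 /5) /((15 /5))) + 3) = 2638944 /25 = 105557.76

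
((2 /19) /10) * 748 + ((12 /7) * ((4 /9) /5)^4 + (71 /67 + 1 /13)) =1426735373926 /158342900625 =9.01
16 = 16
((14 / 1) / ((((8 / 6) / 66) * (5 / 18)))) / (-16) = -6237 / 40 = -155.92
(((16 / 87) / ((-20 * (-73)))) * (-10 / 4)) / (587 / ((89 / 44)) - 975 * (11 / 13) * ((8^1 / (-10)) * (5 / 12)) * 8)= -0.00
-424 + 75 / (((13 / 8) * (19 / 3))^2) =-25824616 / 61009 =-423.29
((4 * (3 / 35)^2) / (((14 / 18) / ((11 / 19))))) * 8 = 28512 / 162925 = 0.18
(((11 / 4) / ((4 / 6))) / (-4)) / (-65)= 33 / 2080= 0.02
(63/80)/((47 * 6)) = 21/7520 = 0.00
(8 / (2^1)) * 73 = 292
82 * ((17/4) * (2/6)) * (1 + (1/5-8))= -11849/15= -789.93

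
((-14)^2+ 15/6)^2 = 157609/4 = 39402.25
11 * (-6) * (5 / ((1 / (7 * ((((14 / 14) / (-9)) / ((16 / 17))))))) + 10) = -9295 / 24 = -387.29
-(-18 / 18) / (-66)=-0.02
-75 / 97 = -0.77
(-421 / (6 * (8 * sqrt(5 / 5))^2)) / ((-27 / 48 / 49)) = 20629 / 216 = 95.50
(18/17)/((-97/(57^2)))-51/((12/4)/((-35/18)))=-71521/29682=-2.41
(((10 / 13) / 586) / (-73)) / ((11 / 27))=-135 / 3058627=-0.00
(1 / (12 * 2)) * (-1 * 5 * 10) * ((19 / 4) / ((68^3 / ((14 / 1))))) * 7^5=-7.41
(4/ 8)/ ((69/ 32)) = 0.23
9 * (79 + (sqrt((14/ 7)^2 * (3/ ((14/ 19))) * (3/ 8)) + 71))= 27 * sqrt(133)/ 14 + 1350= 1372.24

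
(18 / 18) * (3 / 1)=3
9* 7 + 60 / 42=451 / 7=64.43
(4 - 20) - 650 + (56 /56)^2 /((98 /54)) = -32607 /49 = -665.45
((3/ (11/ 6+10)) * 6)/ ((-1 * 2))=-0.76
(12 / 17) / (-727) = -12 / 12359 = -0.00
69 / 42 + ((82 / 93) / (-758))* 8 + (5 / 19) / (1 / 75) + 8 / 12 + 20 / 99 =6880730677 / 309398166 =22.24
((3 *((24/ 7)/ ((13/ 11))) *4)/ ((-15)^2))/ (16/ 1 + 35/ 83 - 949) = -7304/ 44023525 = -0.00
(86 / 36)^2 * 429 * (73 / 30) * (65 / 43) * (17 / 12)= 99201817 / 7776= 12757.44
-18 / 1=-18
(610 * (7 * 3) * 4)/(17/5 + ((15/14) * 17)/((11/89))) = 39454800/116093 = 339.86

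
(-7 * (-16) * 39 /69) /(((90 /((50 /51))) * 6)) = 3640 /31671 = 0.11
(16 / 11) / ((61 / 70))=1120 / 671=1.67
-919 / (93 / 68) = -671.96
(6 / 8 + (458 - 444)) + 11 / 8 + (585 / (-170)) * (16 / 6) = 945 / 136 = 6.95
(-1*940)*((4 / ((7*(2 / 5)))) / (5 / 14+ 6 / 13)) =-244400 / 149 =-1640.27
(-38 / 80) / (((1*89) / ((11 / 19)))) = -11 / 3560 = -0.00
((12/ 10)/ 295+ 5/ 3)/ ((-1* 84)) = -7393/ 371700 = -0.02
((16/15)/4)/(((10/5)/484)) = 968/15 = 64.53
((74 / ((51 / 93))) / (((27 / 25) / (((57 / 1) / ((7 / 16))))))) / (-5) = -3486880 / 1071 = -3255.72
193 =193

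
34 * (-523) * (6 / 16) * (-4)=26673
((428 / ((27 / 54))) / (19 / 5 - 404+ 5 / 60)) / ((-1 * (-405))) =-0.01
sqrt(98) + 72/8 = 9 + 7 * sqrt(2) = 18.90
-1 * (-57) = 57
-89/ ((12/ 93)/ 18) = -24831/ 2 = -12415.50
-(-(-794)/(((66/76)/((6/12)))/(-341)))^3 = 102283926539364296/27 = 3788293575532010.96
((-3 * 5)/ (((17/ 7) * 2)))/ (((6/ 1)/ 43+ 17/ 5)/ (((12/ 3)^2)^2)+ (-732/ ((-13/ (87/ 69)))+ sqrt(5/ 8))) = -336557858218691200/ 7737808547245762259+ 1184887954432000 * sqrt(10)/ 7737808547245762259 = -0.04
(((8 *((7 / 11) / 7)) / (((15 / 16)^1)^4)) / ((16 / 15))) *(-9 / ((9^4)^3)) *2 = -65536 / 1165021837984125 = -0.00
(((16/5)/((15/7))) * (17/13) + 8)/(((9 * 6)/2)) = 9704/26325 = 0.37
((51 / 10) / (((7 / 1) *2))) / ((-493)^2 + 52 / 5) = 17 / 11342772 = 0.00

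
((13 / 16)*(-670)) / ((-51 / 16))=8710 / 51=170.78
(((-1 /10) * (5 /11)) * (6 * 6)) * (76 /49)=-1368 /539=-2.54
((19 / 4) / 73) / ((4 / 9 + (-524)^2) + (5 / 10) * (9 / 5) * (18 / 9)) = 0.00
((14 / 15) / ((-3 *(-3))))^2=196 / 18225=0.01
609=609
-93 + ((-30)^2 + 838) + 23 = 1668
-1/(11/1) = -1/11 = -0.09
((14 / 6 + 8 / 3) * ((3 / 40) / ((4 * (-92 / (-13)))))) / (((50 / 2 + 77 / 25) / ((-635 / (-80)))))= 3175 / 847872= 0.00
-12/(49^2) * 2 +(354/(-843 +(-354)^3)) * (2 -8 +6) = -24/2401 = -0.01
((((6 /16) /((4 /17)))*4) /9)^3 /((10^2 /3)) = 4913 /460800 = 0.01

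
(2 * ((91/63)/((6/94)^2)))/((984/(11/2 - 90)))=-4853173/79704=-60.89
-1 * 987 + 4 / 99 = -97709 / 99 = -986.96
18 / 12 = 3 / 2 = 1.50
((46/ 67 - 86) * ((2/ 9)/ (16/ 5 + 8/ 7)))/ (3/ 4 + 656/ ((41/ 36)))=-200060/ 26431299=-0.01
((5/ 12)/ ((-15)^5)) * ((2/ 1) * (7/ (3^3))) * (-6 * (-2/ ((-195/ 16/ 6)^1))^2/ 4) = 7168/ 17325140625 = 0.00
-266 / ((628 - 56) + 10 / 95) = -2527 / 5435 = -0.46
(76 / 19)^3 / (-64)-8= -9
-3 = -3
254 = 254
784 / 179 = 4.38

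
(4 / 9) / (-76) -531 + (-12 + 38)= -86356 / 171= -505.01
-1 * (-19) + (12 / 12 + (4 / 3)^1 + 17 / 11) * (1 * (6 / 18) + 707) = 273497 / 99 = 2762.60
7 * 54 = 378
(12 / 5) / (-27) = -4 / 45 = -0.09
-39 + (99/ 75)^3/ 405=-9139294/ 234375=-38.99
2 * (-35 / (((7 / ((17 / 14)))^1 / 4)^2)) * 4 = -46240 / 343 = -134.81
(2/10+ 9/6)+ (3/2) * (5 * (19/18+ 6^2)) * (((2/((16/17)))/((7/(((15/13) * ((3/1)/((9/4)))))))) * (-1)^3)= -1398811/10920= -128.10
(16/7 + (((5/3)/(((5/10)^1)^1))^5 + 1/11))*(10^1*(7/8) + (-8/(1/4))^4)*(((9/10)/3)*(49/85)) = 4458441147587/59400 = 75057931.78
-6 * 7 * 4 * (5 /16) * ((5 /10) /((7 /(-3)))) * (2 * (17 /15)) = 51 /2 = 25.50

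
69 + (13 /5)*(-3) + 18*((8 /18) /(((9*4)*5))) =2756 /45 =61.24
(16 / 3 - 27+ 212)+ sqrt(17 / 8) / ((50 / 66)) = 33 * sqrt(34) / 100+ 571 / 3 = 192.26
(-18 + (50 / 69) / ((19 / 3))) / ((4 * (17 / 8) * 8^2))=-977 / 29716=-0.03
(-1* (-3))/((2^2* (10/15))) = 9/8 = 1.12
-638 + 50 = -588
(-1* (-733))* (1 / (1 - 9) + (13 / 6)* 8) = 12613.71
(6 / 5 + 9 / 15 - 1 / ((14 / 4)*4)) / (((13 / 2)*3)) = 121 / 1365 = 0.09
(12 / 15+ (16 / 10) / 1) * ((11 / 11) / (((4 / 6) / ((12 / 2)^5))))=139968 / 5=27993.60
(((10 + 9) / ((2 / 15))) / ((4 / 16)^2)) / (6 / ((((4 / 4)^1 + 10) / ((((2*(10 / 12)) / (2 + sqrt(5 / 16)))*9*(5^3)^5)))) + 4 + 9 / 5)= 6888427734375000000*sqrt(5) / 3017485142034521484381003899 + 55107421877360153400 / 3017485142034521484381003899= 0.00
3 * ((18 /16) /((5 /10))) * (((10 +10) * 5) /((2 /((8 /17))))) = 2700 /17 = 158.82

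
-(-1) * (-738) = -738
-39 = -39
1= 1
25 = 25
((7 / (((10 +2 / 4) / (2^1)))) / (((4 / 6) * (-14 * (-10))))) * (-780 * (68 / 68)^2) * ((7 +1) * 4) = -2496 / 7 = -356.57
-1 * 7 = -7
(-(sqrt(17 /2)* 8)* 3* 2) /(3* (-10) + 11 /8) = 192* sqrt(34) /229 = 4.89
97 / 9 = 10.78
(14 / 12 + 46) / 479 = 283 / 2874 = 0.10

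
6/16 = 3/8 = 0.38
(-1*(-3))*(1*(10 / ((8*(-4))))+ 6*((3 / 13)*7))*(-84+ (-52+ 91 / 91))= -790155 / 208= -3798.82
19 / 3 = 6.33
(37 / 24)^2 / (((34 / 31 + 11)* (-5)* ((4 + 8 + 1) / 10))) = -42439 / 1404000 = -0.03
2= 2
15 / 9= 1.67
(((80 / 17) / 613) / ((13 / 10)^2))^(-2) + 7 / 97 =48463.29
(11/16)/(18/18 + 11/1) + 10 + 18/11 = 24697/2112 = 11.69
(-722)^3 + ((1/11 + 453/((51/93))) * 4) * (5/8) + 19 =-70380248198/187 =-376364963.63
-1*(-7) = 7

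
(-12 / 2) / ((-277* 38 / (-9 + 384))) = 1125 / 5263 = 0.21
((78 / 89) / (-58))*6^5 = -303264 / 2581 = -117.50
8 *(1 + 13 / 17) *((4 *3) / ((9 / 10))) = 3200 / 17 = 188.24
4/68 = 0.06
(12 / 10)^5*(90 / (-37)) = -139968 / 23125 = -6.05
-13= -13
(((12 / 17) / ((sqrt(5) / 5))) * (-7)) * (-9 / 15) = 252 * sqrt(5) / 85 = 6.63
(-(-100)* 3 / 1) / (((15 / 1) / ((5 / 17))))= 100 / 17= 5.88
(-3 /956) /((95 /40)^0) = -3 /956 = -0.00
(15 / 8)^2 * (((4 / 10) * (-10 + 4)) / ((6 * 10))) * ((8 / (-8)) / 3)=0.05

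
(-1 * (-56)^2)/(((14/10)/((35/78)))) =-39200/39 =-1005.13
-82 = -82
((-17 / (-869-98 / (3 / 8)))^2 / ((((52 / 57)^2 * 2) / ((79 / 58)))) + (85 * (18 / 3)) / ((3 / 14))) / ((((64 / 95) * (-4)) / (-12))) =2446482462538509435 / 230834240638976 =10598.44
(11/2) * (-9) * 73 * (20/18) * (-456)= 1830840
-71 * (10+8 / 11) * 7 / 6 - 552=-47539 / 33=-1440.58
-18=-18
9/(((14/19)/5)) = 855/14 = 61.07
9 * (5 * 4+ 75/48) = 3105/16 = 194.06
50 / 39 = 1.28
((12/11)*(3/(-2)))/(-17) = 18/187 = 0.10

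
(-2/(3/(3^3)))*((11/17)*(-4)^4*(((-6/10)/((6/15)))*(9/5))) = 684288/85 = 8050.45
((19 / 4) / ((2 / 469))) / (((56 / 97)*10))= 123481 / 640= 192.94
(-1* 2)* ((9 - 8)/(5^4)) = -2/625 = -0.00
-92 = -92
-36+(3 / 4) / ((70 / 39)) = -9963 / 280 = -35.58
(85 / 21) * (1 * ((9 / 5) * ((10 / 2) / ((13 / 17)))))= 4335 / 91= 47.64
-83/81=-1.02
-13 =-13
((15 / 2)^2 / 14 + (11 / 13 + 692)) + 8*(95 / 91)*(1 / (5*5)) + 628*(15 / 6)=2267.20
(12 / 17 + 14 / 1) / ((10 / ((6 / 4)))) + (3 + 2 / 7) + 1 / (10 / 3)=3446 / 595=5.79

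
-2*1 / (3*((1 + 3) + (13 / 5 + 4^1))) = -0.06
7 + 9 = 16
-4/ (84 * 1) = -0.05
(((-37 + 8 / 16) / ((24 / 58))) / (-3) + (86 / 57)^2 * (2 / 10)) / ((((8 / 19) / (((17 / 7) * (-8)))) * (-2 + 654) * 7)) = -21988667 / 72841440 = -0.30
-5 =-5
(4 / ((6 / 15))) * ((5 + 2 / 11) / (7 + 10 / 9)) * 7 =44.72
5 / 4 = 1.25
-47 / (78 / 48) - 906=-12154 / 13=-934.92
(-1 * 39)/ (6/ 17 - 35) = 663/ 589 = 1.13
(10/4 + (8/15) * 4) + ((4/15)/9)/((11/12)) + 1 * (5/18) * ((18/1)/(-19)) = 82811/18810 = 4.40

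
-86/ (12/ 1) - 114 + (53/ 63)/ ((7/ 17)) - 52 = -150931/ 882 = -171.12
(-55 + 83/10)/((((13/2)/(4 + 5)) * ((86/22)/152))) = -7027416/2795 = -2514.28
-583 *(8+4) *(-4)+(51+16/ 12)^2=276505/ 9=30722.78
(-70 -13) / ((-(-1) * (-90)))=83 / 90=0.92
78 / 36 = 13 / 6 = 2.17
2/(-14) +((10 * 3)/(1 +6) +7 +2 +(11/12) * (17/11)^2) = 14167/924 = 15.33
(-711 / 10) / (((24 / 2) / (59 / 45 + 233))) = -104122 / 75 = -1388.29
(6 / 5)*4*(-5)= -24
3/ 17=0.18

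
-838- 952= -1790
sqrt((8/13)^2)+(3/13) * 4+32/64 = 53/26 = 2.04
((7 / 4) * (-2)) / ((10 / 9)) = -63 / 20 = -3.15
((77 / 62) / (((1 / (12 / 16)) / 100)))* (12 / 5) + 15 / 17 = 118275 / 527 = 224.43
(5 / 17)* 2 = 10 / 17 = 0.59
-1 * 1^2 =-1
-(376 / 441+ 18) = -8314 / 441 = -18.85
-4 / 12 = -1 / 3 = -0.33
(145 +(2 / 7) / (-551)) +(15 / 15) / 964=539133389 / 3718148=145.00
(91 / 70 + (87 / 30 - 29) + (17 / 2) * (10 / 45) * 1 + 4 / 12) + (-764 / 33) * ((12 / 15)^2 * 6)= -275912 / 2475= -111.48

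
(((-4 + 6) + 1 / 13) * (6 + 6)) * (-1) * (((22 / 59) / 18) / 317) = -396 / 243139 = -0.00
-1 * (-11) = 11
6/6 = 1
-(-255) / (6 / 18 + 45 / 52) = 2340 / 11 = 212.73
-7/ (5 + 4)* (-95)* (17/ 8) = 11305/ 72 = 157.01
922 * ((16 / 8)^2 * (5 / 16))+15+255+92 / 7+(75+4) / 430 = 2160919 / 1505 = 1435.83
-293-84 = -377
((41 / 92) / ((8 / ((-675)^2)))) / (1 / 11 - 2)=-68495625 / 5152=-13294.96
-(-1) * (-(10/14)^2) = -25/49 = -0.51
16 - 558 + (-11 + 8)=-545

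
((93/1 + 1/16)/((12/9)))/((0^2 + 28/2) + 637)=1489/13888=0.11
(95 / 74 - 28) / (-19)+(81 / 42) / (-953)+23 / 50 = 437103049 / 234485650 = 1.86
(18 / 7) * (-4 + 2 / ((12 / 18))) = -18 / 7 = -2.57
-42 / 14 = -3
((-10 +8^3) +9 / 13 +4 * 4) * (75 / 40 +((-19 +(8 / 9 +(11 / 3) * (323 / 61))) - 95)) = -2719296811 / 57096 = -47626.75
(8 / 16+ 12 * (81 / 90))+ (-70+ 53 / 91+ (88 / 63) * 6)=-135781 / 2730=-49.74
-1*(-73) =73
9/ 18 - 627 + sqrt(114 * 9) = -1253/ 2 + 3 * sqrt(114) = -594.47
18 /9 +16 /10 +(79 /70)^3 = 1727839 /343000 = 5.04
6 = 6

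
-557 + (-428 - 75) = -1060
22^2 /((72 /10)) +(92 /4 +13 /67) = 54521 /603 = 90.42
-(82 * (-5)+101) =309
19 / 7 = 2.71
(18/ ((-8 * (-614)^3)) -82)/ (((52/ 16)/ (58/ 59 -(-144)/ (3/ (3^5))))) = -26126731682987491/ 88770871124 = -294316.50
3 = 3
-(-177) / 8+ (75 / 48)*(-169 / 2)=-3517 / 32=-109.91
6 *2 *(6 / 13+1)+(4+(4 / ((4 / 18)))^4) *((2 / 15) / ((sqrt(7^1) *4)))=228 / 13+10498 *sqrt(7) / 21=1340.16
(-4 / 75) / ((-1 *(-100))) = -1 / 1875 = -0.00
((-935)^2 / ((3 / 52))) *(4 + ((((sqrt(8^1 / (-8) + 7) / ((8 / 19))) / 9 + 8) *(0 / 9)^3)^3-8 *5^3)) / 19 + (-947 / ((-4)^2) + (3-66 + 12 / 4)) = -241481962633 / 304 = -794348561.29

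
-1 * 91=-91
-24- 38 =-62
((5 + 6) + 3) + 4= 18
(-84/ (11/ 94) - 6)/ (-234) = 1327/ 429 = 3.09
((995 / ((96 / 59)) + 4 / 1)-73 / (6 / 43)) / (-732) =-985 / 7808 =-0.13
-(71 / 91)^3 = -357911 / 753571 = -0.47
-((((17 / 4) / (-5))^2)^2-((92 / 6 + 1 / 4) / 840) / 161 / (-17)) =-847164503 / 1622880000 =-0.52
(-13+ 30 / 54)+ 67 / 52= -5221 / 468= -11.16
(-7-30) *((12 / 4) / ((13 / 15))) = -1665 / 13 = -128.08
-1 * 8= -8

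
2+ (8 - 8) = 2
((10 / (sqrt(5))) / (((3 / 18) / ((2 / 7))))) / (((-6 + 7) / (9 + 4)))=312*sqrt(5) / 7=99.66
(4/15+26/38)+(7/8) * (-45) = -87607/2280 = -38.42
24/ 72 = 1/ 3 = 0.33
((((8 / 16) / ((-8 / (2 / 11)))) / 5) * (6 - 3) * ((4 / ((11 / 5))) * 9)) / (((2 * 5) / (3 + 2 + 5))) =-27 / 242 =-0.11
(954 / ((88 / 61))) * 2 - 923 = 8791 / 22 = 399.59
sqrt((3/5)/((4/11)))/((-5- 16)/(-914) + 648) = 0.00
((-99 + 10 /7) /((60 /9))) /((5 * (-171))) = 683 /39900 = 0.02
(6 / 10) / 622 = 3 / 3110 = 0.00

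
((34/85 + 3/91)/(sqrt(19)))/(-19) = -197* sqrt(19)/164255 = -0.01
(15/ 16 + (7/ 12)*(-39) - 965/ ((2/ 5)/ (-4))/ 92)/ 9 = 3397/ 368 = 9.23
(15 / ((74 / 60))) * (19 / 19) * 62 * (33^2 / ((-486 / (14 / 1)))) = -2625700 / 111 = -23654.95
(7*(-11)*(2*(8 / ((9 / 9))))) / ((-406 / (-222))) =-19536 / 29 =-673.66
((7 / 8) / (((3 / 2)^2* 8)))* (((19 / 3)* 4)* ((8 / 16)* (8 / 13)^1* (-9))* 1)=-133 / 39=-3.41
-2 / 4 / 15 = -1 / 30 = -0.03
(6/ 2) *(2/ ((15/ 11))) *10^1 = 44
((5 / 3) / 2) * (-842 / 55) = -421 / 33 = -12.76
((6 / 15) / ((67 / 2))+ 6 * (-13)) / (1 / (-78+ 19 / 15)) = 30071026 / 5025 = 5984.28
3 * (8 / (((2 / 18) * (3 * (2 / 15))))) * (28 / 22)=7560 / 11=687.27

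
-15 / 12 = -5 / 4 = -1.25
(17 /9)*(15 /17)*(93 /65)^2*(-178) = -513174 /845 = -607.31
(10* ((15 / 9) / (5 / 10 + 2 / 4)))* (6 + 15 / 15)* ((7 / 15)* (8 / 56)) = 70 / 9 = 7.78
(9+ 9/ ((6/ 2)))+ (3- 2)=13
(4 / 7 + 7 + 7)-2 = 12.57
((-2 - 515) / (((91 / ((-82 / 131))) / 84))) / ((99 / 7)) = 107912 / 5109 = 21.12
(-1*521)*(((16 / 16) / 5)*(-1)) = 521 / 5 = 104.20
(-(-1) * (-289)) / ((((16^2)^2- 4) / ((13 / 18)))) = -3757 / 1179576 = -0.00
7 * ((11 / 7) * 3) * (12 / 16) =99 / 4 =24.75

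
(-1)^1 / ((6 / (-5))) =5 / 6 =0.83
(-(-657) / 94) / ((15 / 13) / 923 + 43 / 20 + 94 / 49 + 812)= 3862838070 / 451020410791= 0.01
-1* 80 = -80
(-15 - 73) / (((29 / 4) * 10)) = -176 / 145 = -1.21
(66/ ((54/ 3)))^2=121/ 9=13.44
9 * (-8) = -72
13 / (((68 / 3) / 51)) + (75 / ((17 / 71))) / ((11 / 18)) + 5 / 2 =407149 / 748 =544.32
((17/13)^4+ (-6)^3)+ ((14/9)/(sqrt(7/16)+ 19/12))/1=-2705093333/12766767-28 * sqrt(7)/149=-212.38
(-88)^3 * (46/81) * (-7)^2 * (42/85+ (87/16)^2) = -1308266269772/2295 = -570050662.21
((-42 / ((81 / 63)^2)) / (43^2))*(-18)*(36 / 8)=2058 / 1849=1.11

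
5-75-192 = -262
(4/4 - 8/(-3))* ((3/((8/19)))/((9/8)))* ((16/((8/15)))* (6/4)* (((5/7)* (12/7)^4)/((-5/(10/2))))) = -6446.46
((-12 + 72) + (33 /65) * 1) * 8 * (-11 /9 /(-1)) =591.63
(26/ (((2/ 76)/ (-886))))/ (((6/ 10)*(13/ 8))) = -2693440/ 3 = -897813.33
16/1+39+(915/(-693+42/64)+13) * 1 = 98484/1477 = 66.68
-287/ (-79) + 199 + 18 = 17430/ 79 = 220.63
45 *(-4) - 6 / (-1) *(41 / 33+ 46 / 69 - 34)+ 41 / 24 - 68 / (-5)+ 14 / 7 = -468913 / 1320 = -355.24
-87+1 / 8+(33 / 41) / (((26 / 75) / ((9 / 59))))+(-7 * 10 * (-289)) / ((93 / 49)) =247355450975 / 23396568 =10572.30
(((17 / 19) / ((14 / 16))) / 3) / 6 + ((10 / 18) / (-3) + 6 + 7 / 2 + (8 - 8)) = 67307 / 7182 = 9.37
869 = 869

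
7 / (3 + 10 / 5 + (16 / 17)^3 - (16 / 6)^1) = 103173 / 46679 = 2.21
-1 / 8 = -0.12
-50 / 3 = -16.67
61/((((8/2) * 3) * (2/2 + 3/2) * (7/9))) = 183/70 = 2.61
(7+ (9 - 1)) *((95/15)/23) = 95/23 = 4.13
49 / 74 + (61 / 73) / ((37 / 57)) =10531 / 5402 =1.95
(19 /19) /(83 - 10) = 1 /73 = 0.01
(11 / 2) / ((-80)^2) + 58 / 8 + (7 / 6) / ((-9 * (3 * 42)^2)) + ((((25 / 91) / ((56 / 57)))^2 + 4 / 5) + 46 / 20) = 118462842274073 / 11358935078400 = 10.43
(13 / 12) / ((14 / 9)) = 39 / 56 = 0.70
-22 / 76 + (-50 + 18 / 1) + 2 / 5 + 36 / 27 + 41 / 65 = -221747 / 7410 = -29.93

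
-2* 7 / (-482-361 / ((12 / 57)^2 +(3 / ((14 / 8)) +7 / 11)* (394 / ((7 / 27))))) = 9731486548 / 335111422743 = 0.03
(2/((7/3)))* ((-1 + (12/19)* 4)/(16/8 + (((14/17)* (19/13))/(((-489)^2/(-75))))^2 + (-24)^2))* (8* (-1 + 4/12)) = -143977774068148176/11926882981081769183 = -0.01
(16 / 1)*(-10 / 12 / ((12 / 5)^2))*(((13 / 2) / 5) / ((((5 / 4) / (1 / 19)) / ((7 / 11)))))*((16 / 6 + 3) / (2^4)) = -0.03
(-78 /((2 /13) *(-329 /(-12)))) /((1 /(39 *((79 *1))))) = -56975.09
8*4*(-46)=-1472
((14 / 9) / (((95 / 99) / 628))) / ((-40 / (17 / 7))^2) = 499103 / 133000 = 3.75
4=4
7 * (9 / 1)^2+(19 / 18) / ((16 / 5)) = 163391 / 288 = 567.33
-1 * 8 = -8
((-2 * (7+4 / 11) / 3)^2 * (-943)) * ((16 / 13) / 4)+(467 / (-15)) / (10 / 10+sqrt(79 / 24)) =-274444552 / 39325 -934 * sqrt(474) / 825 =-7003.53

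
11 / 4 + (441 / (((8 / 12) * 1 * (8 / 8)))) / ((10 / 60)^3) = 571547 / 4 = 142886.75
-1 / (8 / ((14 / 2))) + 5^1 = 33 / 8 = 4.12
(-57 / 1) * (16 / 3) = -304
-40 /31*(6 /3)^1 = -80 /31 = -2.58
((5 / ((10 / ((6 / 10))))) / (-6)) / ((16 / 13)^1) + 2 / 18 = 203 / 2880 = 0.07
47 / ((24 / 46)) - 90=1 / 12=0.08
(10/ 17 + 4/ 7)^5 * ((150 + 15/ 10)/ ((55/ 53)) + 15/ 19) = 7676791375425264/ 24937395745955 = 307.84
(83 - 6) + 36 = 113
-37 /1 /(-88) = 37 /88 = 0.42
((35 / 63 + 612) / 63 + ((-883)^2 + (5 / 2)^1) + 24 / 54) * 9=884181691 / 126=7017315.01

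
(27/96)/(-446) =-9/14272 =-0.00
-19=-19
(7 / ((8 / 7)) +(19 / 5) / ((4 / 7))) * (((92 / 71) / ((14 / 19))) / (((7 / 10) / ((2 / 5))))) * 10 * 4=255208 / 497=513.50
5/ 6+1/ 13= 0.91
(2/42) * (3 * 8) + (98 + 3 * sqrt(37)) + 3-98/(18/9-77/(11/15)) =3 * sqrt(37) + 74331/721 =121.34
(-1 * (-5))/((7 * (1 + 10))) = 5/77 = 0.06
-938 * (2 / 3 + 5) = -15946 / 3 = -5315.33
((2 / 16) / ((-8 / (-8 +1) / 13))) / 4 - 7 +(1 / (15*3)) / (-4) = -76609 / 11520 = -6.65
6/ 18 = 1/ 3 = 0.33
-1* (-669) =669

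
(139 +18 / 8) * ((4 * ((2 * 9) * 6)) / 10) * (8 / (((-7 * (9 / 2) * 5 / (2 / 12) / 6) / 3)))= -32544 / 35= -929.83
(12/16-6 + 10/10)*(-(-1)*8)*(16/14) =-272/7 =-38.86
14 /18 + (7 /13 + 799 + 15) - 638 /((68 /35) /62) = -38873791 /1989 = -19544.39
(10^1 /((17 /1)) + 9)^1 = 163 /17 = 9.59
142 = 142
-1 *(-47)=47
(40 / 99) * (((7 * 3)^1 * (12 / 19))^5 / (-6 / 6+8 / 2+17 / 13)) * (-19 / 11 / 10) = -104851708416 / 15768841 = -6649.30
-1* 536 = -536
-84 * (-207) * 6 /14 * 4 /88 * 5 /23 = 810 /11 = 73.64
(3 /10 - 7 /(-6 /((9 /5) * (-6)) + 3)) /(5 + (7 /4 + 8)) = -267 /2360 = -0.11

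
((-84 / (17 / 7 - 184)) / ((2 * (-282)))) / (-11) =49 / 657107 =0.00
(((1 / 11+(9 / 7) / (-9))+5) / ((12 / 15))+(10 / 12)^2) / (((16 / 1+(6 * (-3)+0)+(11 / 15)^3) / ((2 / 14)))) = -0.61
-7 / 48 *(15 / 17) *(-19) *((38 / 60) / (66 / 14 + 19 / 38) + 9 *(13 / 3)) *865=2464148855 / 29784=82733.98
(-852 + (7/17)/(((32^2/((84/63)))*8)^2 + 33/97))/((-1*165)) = 53035011623021/10270864927125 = 5.16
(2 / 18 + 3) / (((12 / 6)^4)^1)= 7 / 36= 0.19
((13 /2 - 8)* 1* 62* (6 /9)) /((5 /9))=-111.60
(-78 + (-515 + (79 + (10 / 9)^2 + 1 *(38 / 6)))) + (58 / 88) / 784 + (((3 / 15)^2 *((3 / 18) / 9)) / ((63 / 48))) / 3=-106129315601 / 209563200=-506.43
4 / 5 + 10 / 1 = 54 / 5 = 10.80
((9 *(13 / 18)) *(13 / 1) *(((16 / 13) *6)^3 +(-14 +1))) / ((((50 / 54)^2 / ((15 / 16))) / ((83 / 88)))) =6216549687 / 183040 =33962.79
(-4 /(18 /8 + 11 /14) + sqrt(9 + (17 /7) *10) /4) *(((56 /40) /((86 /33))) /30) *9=-19404 /91375 + 99 *sqrt(1631) /17200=0.02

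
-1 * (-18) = 18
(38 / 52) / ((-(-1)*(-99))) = -19 / 2574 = -0.01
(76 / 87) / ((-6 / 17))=-646 / 261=-2.48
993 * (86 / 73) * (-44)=-3757512 / 73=-51472.77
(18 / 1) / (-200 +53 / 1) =-6 / 49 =-0.12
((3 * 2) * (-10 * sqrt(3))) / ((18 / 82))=-820 * sqrt(3) / 3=-473.43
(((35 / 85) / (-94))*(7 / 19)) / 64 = -49 / 1943168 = -0.00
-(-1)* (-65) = -65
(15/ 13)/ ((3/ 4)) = 20/ 13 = 1.54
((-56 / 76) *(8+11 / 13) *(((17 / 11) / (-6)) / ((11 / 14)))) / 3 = 191590 / 268983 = 0.71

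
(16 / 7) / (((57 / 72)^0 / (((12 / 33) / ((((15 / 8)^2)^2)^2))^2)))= 72057594037927936 / 5563441877288818359375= 0.00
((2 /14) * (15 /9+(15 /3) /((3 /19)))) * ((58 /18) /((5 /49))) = 4060 /27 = 150.37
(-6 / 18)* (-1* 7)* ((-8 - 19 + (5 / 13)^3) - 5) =-163751 / 2197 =-74.53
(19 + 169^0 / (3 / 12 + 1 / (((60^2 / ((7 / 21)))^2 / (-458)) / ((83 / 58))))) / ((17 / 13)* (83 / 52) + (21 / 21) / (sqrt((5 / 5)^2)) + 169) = 13147766594092 / 98371935736683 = 0.13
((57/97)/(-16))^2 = 3249/2408704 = 0.00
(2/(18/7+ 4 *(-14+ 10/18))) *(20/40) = -63/3226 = -0.02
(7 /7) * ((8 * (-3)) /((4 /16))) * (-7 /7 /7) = 96 /7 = 13.71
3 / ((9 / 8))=8 / 3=2.67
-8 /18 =-4 /9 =-0.44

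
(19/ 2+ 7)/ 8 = 2.06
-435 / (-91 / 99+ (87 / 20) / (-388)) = 467.54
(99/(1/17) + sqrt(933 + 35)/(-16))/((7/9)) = 15147/7-99 * sqrt(2)/56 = 2161.36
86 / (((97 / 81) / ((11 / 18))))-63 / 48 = 66075 / 1552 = 42.57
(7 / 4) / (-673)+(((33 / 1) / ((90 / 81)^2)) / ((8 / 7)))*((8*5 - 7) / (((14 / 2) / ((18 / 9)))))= 59363957 / 269200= 220.52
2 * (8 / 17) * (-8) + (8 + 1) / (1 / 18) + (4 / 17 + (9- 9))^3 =758978 / 4913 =154.48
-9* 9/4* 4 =-81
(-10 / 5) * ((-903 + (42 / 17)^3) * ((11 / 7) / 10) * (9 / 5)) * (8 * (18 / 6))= 1480706568 / 122825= 12055.42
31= 31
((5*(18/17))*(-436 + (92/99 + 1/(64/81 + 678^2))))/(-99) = 8018814988385/344660853042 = 23.27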